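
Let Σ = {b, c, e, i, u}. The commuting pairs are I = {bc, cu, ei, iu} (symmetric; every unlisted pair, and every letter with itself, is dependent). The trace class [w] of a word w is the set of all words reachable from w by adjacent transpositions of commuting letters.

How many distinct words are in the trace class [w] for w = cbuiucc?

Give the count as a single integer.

25

piece 0:c — minimal
piece 1:b — minimal
piece 2:u rests on {1:b}
piece 3:i rests on {0:c, 1:b}
piece 4:u rests on {2:u}
piece 5:c rests on {3:i}
piece 6:c rests on {5:c}
minimal pieces: {0:c, 1:b}
ways to finish when only these pieces remain (= sum over removing one remaining piece with nothing left below it):
  1 left: {4}→1  {6}→1
  2 left: {2,4}→1  {4,6}→2  {5,6}→1
  3 left: {2,4,6}→3  {3,5,6}→1  {4,5,6}→3
  4 left: {0,3,5,6}→1  {2,4,5,6}→6  {3,4,5,6}→4
  5 left: {0,3,4,5,6}→5  {2,3,4,5,6}→10
  placing 0:c first → 10 extensions
  placing 1:b first → 15 extensions
total linear extensions = 25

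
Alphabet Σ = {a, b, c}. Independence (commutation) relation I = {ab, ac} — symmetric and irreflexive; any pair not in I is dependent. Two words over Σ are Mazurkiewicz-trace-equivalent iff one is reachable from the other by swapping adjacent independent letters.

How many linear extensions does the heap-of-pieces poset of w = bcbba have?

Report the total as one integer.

5

piece 0:b — minimal
piece 1:c rests on {0:b}
piece 2:b rests on {1:c}
piece 3:b rests on {2:b}
piece 4:a — minimal
minimal pieces: {0:b, 4:a}
ways to finish when only these pieces remain (= sum over removing one remaining piece with nothing left below it):
  1 left: {3}→1  {4}→1
  2 left: {2,3}→1  {3,4}→2
  3 left: {1,2,3}→1  {2,3,4}→3
  placing 0:b first → 4 extensions
  placing 4:a first → 1 extensions
total linear extensions = 5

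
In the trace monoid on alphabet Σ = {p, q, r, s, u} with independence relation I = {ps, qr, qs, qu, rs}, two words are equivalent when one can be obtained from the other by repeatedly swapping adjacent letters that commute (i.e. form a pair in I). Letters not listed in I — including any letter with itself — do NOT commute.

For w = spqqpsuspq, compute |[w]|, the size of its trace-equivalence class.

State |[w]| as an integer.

45

0(s) covers ∅
1(p) covers ∅
2(q) covers 1:p
3(q) covers 2:q
4(p) covers 3:q
5(s) covers 0:s
6(u) covers 4:p, 5:s
7(s) covers 6:u
8(p) covers 6:u
9(q) covers 8:p
floor of heap: 0:s, 1:p
completions by unplaced set U, small U first (add the entries for U minus each lowest piece of U):
  |U|=1: {7}:1  {9}:1
  |U|=2: {7,9}:2  {8,9}:1
  |U|=3: {7,8,9}:3
  |U|=4: {6,7,8,9}:3
  |U|=5: {4,6,7,8,9}:3  {5,6,7,8,9}:3
  |U|=6: {0,5,6,7,8,9}:3  {3,4,6,7,8,9}:3  {4,5,6,7,8,9}:6
  |U|=7: {0,4,5,6,7,8,9}:9  {2,3,4,6,7,8,9}:3  {3,4,5,6,7,8,9}:9
  |U|=8: {0,3,4,5,6,7,8,9}:18  {1,2,3,4,6,7,8,9}:3  {2,3,4,5,6,7,8,9}:12
  start at 0(s): 15
  start at 1(p): 30
sum over floor = 45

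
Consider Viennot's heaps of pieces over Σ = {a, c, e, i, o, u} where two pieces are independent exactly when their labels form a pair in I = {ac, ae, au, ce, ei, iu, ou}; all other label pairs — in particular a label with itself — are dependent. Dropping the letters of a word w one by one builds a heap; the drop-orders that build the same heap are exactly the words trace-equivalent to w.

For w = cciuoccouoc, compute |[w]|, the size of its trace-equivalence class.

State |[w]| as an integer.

#0=c has no predecessor
#1=c depends on [0:c]
#2=i depends on [1:c]
#3=u depends on [1:c]
#4=o depends on [2:i]
#5=c depends on [3:u, 4:o]
#6=c depends on [5:c]
#7=o depends on [6:c]
#8=u depends on [6:c]
#9=o depends on [7:o]
#10=c depends on [8:u, 9:o]
sources: [0:c]
N(rest) = Σ N(rest − s) over sources s of rest; N(one piece) = 1:
  size 1 → [10]=1
  size 2 → [8,10]=1  [9,10]=1
  size 3 → [7,9,10]=1  [8,9,10]=2
  size 4 → [7,8,9,10]=3
  size 5 → [6,7,8,9,10]=3
  size 6 → [5,6,7,8,9,10]=3
  size 7 → [3,5,6,7,8,9,10]=3  [4,5,6,7,8,9,10]=3
  size 8 → [2,4,5,6,7,8,9,10]=3  [3,4,5,6,7,8,9,10]=6
  size 9 → [2,3,4,5,6,7,8,9,10]=9
  first=0(c) contributes 9

9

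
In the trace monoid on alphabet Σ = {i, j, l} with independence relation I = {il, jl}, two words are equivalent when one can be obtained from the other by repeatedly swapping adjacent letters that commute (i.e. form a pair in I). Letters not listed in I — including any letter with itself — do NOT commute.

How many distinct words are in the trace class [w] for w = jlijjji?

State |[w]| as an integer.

0(j) covers ∅
1(l) covers ∅
2(i) covers 0:j
3(j) covers 2:i
4(j) covers 3:j
5(j) covers 4:j
6(i) covers 5:j
floor of heap: 0:j, 1:l
completions by unplaced set U, small U first (add the entries for U minus each lowest piece of U):
  |U|=1: {1}:1  {6}:1
  |U|=2: {1,6}:2  {5,6}:1
  |U|=3: {1,5,6}:3  {4,5,6}:1
  |U|=4: {1,4,5,6}:4  {3,4,5,6}:1
  |U|=5: {1,3,4,5,6}:5  {2,3,4,5,6}:1
  start at 0(j): 6
  start at 1(l): 1
sum over floor = 7

7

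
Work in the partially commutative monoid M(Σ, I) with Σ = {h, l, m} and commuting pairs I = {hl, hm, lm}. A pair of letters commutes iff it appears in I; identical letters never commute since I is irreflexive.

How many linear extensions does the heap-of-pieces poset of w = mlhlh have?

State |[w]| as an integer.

30

drop 0:m onto floor
drop 1:l onto floor
drop 2:h onto floor
drop 3:l onto {1:l}
drop 4:h onto {2:h}
ground layer = {0:m, 1:l, 2:h}
drop-orders for the pieces not yet dropped (sum over which currently-grounded one goes next):
  1 to go: {0} 1  {3} 1  {4} 1
  2 to go: {0,3} 2  {0,4} 2  {1,3} 1  {2,4} 1  {3,4} 2
  3 to go: {0,1,3} 3  {0,2,4} 3  {0,3,4} 6  {1,3,4} 3  {2,3,4} 3
  if 0:m drops first: 6 orders
  if 1:l drops first: 12 orders
  if 2:h drops first: 12 orders
heap linearizations: 30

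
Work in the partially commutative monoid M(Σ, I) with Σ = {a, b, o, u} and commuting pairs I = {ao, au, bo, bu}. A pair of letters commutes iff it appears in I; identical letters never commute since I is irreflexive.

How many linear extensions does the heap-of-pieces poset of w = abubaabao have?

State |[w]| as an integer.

36

piece 0:a — minimal
piece 1:b rests on {0:a}
piece 2:u — minimal
piece 3:b rests on {1:b}
piece 4:a rests on {3:b}
piece 5:a rests on {4:a}
piece 6:b rests on {5:a}
piece 7:a rests on {6:b}
piece 8:o rests on {2:u}
minimal pieces: {0:a, 2:u}
ways to finish when only these pieces remain (= sum over removing one remaining piece with nothing left below it):
  1 left: {7}→1  {8}→1
  2 left: {2,8}→1  {6,7}→1  {7,8}→2
  3 left: {2,7,8}→3  {5,6,7}→1  {6,7,8}→3
  4 left: {2,6,7,8}→6  {4,5,6,7}→1  {5,6,7,8}→4
  5 left: {2,5,6,7,8}→10  {3,4,5,6,7}→1  {4,5,6,7,8}→5
  6 left: {1,3,4,5,6,7}→1  {2,4,5,6,7,8}→15  {3,4,5,6,7,8}→6
  7 left: {0,1,3,4,5,6,7}→1  {1,3,4,5,6,7,8}→7  {2,3,4,5,6,7,8}→21
  placing 0:a first → 28 extensions
  placing 2:u first → 8 extensions
total linear extensions = 36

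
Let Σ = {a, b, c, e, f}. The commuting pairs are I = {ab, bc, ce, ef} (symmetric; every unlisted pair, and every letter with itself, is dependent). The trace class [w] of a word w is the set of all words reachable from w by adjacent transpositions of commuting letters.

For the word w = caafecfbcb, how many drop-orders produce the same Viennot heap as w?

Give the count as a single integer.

13

0(c) covers ∅
1(a) covers 0:c
2(a) covers 1:a
3(f) covers 2:a
4(e) covers 2:a
5(c) covers 3:f
6(f) covers 5:c
7(b) covers 4:e, 6:f
8(c) covers 6:f
9(b) covers 7:b
floor of heap: 0:c
completions by unplaced set U, small U first (add the entries for U minus each lowest piece of U):
  |U|=1: {8}:1  {9}:1
  |U|=2: {7,9}:1  {8,9}:2
  |U|=3: {4,7,9}:1  {7,8,9}:3
  |U|=4: {4,7,8,9}:4  {6,7,8,9}:3
  |U|=5: {4,6,7,8,9}:7  {5,6,7,8,9}:3
  |U|=6: {3,5,6,7,8,9}:3  {4,5,6,7,8,9}:10
  |U|=7: {3,4,5,6,7,8,9}:13
  |U|=8: {2,3,4,5,6,7,8,9}:13
  start at 0(c): 13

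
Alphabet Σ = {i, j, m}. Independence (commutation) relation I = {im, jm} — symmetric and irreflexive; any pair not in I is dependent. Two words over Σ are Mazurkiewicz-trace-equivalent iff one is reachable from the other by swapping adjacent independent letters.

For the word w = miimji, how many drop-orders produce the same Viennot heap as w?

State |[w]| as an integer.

15

piece 0:m — minimal
piece 1:i — minimal
piece 2:i rests on {1:i}
piece 3:m rests on {0:m}
piece 4:j rests on {2:i}
piece 5:i rests on {4:j}
minimal pieces: {0:m, 1:i}
ways to finish when only these pieces remain (= sum over removing one remaining piece with nothing left below it):
  1 left: {3}→1  {5}→1
  2 left: {0,3}→1  {3,5}→2  {4,5}→1
  3 left: {0,3,5}→3  {2,4,5}→1  {3,4,5}→3
  4 left: {0,3,4,5}→6  {1,2,4,5}→1  {2,3,4,5}→4
  placing 0:m first → 5 extensions
  placing 1:i first → 10 extensions
total linear extensions = 15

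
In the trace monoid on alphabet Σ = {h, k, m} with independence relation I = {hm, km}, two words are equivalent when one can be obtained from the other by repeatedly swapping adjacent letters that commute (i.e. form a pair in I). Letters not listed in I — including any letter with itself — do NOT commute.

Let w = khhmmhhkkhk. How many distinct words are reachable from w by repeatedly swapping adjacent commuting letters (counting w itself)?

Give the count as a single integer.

piece 0:k — minimal
piece 1:h rests on {0:k}
piece 2:h rests on {1:h}
piece 3:m — minimal
piece 4:m rests on {3:m}
piece 5:h rests on {2:h}
piece 6:h rests on {5:h}
piece 7:k rests on {6:h}
piece 8:k rests on {7:k}
piece 9:h rests on {8:k}
piece 10:k rests on {9:h}
minimal pieces: {0:k, 3:m}
ways to finish when only these pieces remain (= sum over removing one remaining piece with nothing left below it):
  1 left: {4}→1  {10}→1
  2 left: {3,4}→1  {4,10}→2  {9,10}→1
  3 left: {3,4,10}→3  {4,9,10}→3  {8,9,10}→1
  4 left: {3,4,9,10}→6  {4,8,9,10}→4  {7,8,9,10}→1
  5 left: {3,4,8,9,10}→10  {4,7,8,9,10}→5  {6,7,8,9,10}→1
  6 left: {3,4,7,8,9,10}→15  {4,6,7,8,9,10}→6  {5,6,7,8,9,10}→1
  7 left: {2,5,6,7,8,9,10}→1  {3,4,6,7,8,9,10}→21  {4,5,6,7,8,9,10}→7
  8 left: {1,2,5,6,7,8,9,10}→1  {2,4,5,6,7,8,9,10}→8  {3,4,5,6,7,8,9,10}→28
  9 left: {0,1,2,5,6,7,8,9,10}→1  {1,2,4,5,6,7,8,9,10}→9  {2,3,4,5,6,7,8,9,10}→36
  placing 0:k first → 45 extensions
  placing 3:m first → 10 extensions
total linear extensions = 55

55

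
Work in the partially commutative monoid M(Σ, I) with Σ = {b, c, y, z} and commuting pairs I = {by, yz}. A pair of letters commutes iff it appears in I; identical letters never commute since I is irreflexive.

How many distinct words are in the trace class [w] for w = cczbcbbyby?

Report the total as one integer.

0(c) covers ∅
1(c) covers 0:c
2(z) covers 1:c
3(b) covers 2:z
4(c) covers 3:b
5(b) covers 4:c
6(b) covers 5:b
7(y) covers 4:c
8(b) covers 6:b
9(y) covers 7:y
floor of heap: 0:c
completions by unplaced set U, small U first (add the entries for U minus each lowest piece of U):
  |U|=1: {8}:1  {9}:1
  |U|=2: {6,8}:1  {7,9}:1  {8,9}:2
  |U|=3: {5,6,8}:1  {6,8,9}:3  {7,8,9}:3
  |U|=4: {5,6,8,9}:4  {6,7,8,9}:6
  |U|=5: {5,6,7,8,9}:10
  |U|=6: {4,5,6,7,8,9}:10
  |U|=7: {3,4,5,6,7,8,9}:10
  |U|=8: {2,3,4,5,6,7,8,9}:10
  start at 0(c): 10

10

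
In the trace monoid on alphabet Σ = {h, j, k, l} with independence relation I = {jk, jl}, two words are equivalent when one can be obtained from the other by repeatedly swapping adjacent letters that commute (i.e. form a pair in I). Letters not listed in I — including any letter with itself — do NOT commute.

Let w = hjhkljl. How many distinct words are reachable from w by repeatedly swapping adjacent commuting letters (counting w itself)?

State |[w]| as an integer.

4

piece 0:h — minimal
piece 1:j rests on {0:h}
piece 2:h rests on {1:j}
piece 3:k rests on {2:h}
piece 4:l rests on {3:k}
piece 5:j rests on {2:h}
piece 6:l rests on {4:l}
minimal pieces: {0:h}
ways to finish when only these pieces remain (= sum over removing one remaining piece with nothing left below it):
  1 left: {5}→1  {6}→1
  2 left: {4,6}→1  {5,6}→2
  3 left: {3,4,6}→1  {4,5,6}→3
  4 left: {3,4,5,6}→4
  5 left: {2,3,4,5,6}→4
  placing 0:h first → 4 extensions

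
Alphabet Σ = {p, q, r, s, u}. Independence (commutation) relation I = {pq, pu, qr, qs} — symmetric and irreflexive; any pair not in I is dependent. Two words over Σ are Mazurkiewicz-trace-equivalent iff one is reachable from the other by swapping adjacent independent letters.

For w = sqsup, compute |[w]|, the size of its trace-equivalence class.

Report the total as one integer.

drop 0:s onto floor
drop 1:q onto floor
drop 2:s onto {0:s}
drop 3:u onto {1:q, 2:s}
drop 4:p onto {2:s}
ground layer = {0:s, 1:q}
drop-orders for the pieces not yet dropped (sum over which currently-grounded one goes next):
  1 to go: {3} 1  {4} 1
  2 to go: {1,3} 1  {3,4} 2
  3 to go: {1,3,4} 3  {2,3,4} 2
  if 0:s drops first: 5 orders
  if 1:q drops first: 2 orders
heap linearizations: 7

7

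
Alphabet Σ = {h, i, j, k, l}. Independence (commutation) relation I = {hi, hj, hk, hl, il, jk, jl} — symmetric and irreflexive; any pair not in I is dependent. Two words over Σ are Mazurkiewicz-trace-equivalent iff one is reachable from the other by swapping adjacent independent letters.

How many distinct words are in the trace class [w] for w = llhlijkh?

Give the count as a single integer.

#0=l has no predecessor
#1=l depends on [0:l]
#2=h has no predecessor
#3=l depends on [1:l]
#4=i has no predecessor
#5=j depends on [4:i]
#6=k depends on [3:l, 4:i]
#7=h depends on [2:h]
sources: [0:l, 2:h, 4:i]
N(rest) = Σ N(rest − s) over sources s of rest; N(one piece) = 1:
  size 1 → [5]=1  [6]=1  [7]=1
  size 2 → [2,7]=1  [3,6]=1  [5,6]=2  [5,7]=2  [6,7]=2
  size 3 → [1,3,6]=1  [2,5,7]=3  [2,6,7]=3  [3,5,6]=3  [3,6,7]=3  [4,5,6]=2  [5,6,7]=6
  size 4 → [0,1,3,6]=1  [1,3,5,6]=4  [1,3,6,7]=4  [2,3,6,7]=6  [2,5,6,7]=12  [3,4,5,6]=5  [3,5,6,7]=12  [4,5,6,7]=8
  size 5 → [0,1,3,5,6]=5  [0,1,3,6,7]=5  [1,2,3,6,7]=10  [1,3,4,5,6]=9  [1,3,5,6,7]=20  [2,3,5,6,7]=30  [2,4,5,6,7]=20  [3,4,5,6,7]=25
  size 6 → [0,1,2,3,6,7]=15  [0,1,3,4,5,6]=14  [0,1,3,5,6,7]=30  [1,2,3,5,6,7]=60  [1,3,4,5,6,7]=54  [2,3,4,5,6,7]=75
  first=0(l) contributes 189
  first=2(h) contributes 98
  first=4(i) contributes 105
|[w]| = 392

392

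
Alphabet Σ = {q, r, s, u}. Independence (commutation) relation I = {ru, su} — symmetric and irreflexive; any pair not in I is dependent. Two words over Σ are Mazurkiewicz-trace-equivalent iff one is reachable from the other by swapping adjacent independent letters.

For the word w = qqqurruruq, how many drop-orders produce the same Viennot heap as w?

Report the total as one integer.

20

0(q) covers ∅
1(q) covers 0:q
2(q) covers 1:q
3(u) covers 2:q
4(r) covers 2:q
5(r) covers 4:r
6(u) covers 3:u
7(r) covers 5:r
8(u) covers 6:u
9(q) covers 7:r, 8:u
floor of heap: 0:q
completions by unplaced set U, small U first (add the entries for U minus each lowest piece of U):
  |U|=1: {9}:1
  |U|=2: {7,9}:1  {8,9}:1
  |U|=3: {5,7,9}:1  {6,8,9}:1  {7,8,9}:2
  |U|=4: {3,6,8,9}:1  {4,5,7,9}:1  {5,7,8,9}:3  {6,7,8,9}:3
  |U|=5: {3,6,7,8,9}:4  {4,5,7,8,9}:4  {5,6,7,8,9}:6
  |U|=6: {3,5,6,7,8,9}:10  {4,5,6,7,8,9}:10
  |U|=7: {3,4,5,6,7,8,9}:20
  |U|=8: {2,3,4,5,6,7,8,9}:20
  start at 0(q): 20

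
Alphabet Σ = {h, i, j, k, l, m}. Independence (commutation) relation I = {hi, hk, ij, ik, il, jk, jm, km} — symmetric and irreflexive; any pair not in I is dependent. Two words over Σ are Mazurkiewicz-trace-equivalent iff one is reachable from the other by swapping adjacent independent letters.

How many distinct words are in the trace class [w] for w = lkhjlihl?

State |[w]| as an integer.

24

#0=l has no predecessor
#1=k depends on [0:l]
#2=h depends on [0:l]
#3=j depends on [2:h]
#4=l depends on [1:k, 3:j]
#5=i has no predecessor
#6=h depends on [4:l]
#7=l depends on [6:h]
sources: [0:l, 5:i]
N(rest) = Σ N(rest − s) over sources s of rest; N(one piece) = 1:
  size 1 → [5]=1  [7]=1
  size 2 → [5,7]=2  [6,7]=1
  size 3 → [4,6,7]=1  [5,6,7]=3
  size 4 → [1,4,6,7]=1  [3,4,6,7]=1  [4,5,6,7]=4
  size 5 → [1,3,4,6,7]=2  [1,4,5,6,7]=5  [2,3,4,6,7]=1  [3,4,5,6,7]=5
  size 6 → [1,2,3,4,6,7]=3  [1,3,4,5,6,7]=12  [2,3,4,5,6,7]=6
  first=0(l) contributes 21
  first=5(i) contributes 3
|[w]| = 24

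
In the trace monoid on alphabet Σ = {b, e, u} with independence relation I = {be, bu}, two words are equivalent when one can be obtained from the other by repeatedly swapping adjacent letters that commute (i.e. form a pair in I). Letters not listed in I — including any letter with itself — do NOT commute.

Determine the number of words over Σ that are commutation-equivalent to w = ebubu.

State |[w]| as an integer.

10

piece 0:e — minimal
piece 1:b — minimal
piece 2:u rests on {0:e}
piece 3:b rests on {1:b}
piece 4:u rests on {2:u}
minimal pieces: {0:e, 1:b}
ways to finish when only these pieces remain (= sum over removing one remaining piece with nothing left below it):
  1 left: {3}→1  {4}→1
  2 left: {1,3}→1  {2,4}→1  {3,4}→2
  3 left: {0,2,4}→1  {1,3,4}→3  {2,3,4}→3
  placing 0:e first → 6 extensions
  placing 1:b first → 4 extensions
total linear extensions = 10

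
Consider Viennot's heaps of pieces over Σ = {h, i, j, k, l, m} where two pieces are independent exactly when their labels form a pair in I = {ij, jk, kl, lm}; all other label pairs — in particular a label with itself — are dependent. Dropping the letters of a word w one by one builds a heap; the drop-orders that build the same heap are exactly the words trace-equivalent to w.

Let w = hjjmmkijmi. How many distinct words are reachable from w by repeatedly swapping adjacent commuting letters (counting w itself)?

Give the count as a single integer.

0(h) covers ∅
1(j) covers 0:h
2(j) covers 1:j
3(m) covers 2:j
4(m) covers 3:m
5(k) covers 4:m
6(i) covers 5:k
7(j) covers 4:m
8(m) covers 6:i, 7:j
9(i) covers 8:m
floor of heap: 0:h
completions by unplaced set U, small U first (add the entries for U minus each lowest piece of U):
  |U|=1: {9}:1
  |U|=2: {8,9}:1
  |U|=3: {6,8,9}:1  {7,8,9}:1
  |U|=4: {5,6,8,9}:1  {6,7,8,9}:2
  |U|=5: {5,6,7,8,9}:3
  |U|=6: {4,5,6,7,8,9}:3
  |U|=7: {3,4,5,6,7,8,9}:3
  |U|=8: {2,3,4,5,6,7,8,9}:3
  start at 0(h): 3

3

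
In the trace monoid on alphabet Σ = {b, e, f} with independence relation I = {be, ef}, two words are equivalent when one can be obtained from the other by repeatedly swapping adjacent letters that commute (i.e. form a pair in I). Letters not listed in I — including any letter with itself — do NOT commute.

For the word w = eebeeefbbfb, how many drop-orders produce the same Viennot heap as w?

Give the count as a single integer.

piece 0:e — minimal
piece 1:e rests on {0:e}
piece 2:b — minimal
piece 3:e rests on {1:e}
piece 4:e rests on {3:e}
piece 5:e rests on {4:e}
piece 6:f rests on {2:b}
piece 7:b rests on {6:f}
piece 8:b rests on {7:b}
piece 9:f rests on {8:b}
piece 10:b rests on {9:f}
minimal pieces: {0:e, 2:b}
ways to finish when only these pieces remain (= sum over removing one remaining piece with nothing left below it):
  1 left: {5}→1  {10}→1
  2 left: {4,5}→1  {5,10}→2  {9,10}→1
  3 left: {3,4,5}→1  {4,5,10}→3  {5,9,10}→3  {8,9,10}→1
  4 left: {1,3,4,5}→1  {3,4,5,10}→4  {4,5,9,10}→6  {5,8,9,10}→4  {7,8,9,10}→1
  5 left: {0,1,3,4,5}→1  {1,3,4,5,10}→5  {3,4,5,9,10}→10  {4,5,8,9,10}→10  {5,7,8,9,10}→5  {6,7,8,9,10}→1
  6 left: {0,1,3,4,5,10}→6  {1,3,4,5,9,10}→15  {2,6,7,8,9,10}→1  {3,4,5,8,9,10}→20  {4,5,7,8,9,10}→15  {5,6,7,8,9,10}→6
  7 left: {0,1,3,4,5,9,10}→21  {1,3,4,5,8,9,10}→35  {2,5,6,7,8,9,10}→7  {3,4,5,7,8,9,10}→35  {4,5,6,7,8,9,10}→21
  8 left: {0,1,3,4,5,8,9,10}→56  {1,3,4,5,7,8,9,10}→70  {2,4,5,6,7,8,9,10}→28  {3,4,5,6,7,8,9,10}→56
  9 left: {0,1,3,4,5,7,8,9,10}→126  {1,3,4,5,6,7,8,9,10}→126  {2,3,4,5,6,7,8,9,10}→84
  placing 0:e first → 210 extensions
  placing 2:b first → 252 extensions
total linear extensions = 462

462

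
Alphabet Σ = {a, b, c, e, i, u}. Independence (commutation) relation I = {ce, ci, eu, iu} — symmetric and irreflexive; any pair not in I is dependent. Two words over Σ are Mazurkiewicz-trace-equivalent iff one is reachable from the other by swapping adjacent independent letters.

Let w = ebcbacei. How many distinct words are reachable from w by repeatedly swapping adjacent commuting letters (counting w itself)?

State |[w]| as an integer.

#0=e has no predecessor
#1=b depends on [0:e]
#2=c depends on [1:b]
#3=b depends on [2:c]
#4=a depends on [3:b]
#5=c depends on [4:a]
#6=e depends on [4:a]
#7=i depends on [6:e]
sources: [0:e]
N(rest) = Σ N(rest − s) over sources s of rest; N(one piece) = 1:
  size 1 → [5]=1  [7]=1
  size 2 → [5,7]=2  [6,7]=1
  size 3 → [5,6,7]=3
  size 4 → [4,5,6,7]=3
  size 5 → [3,4,5,6,7]=3
  size 6 → [2,3,4,5,6,7]=3
  first=0(e) contributes 3

3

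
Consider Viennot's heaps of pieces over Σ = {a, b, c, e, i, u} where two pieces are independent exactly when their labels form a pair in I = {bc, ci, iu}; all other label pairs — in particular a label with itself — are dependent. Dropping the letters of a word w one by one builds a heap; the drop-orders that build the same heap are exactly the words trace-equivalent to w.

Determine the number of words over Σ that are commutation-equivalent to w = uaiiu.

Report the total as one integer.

#0=u has no predecessor
#1=a depends on [0:u]
#2=i depends on [1:a]
#3=i depends on [2:i]
#4=u depends on [1:a]
sources: [0:u]
N(rest) = Σ N(rest − s) over sources s of rest; N(one piece) = 1:
  size 1 → [3]=1  [4]=1
  size 2 → [2,3]=1  [3,4]=2
  size 3 → [2,3,4]=3
  first=0(u) contributes 3

3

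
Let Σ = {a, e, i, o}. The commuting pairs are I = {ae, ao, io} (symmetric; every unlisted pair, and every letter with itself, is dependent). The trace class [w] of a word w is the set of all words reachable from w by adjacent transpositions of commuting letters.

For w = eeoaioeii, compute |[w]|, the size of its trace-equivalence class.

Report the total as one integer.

12

0(e) covers ∅
1(e) covers 0:e
2(o) covers 1:e
3(a) covers ∅
4(i) covers 1:e, 3:a
5(o) covers 2:o
6(e) covers 4:i, 5:o
7(i) covers 6:e
8(i) covers 7:i
floor of heap: 0:e, 3:a
completions by unplaced set U, small U first (add the entries for U minus each lowest piece of U):
  |U|=1: {8}:1
  |U|=2: {7,8}:1
  |U|=3: {6,7,8}:1
  |U|=4: {4,6,7,8}:1  {5,6,7,8}:1
  |U|=5: {2,5,6,7,8}:1  {3,4,6,7,8}:1  {4,5,6,7,8}:2
  |U|=6: {2,4,5,6,7,8}:3  {3,4,5,6,7,8}:3
  |U|=7: {1,2,4,5,6,7,8}:3  {2,3,4,5,6,7,8}:6
  start at 0(e): 9
  start at 3(a): 3
sum over floor = 12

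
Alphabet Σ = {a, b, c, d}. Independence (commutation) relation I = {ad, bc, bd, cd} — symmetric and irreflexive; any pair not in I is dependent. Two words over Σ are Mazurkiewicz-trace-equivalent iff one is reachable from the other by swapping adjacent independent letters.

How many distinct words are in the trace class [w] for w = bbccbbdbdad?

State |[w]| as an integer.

#0=b has no predecessor
#1=b depends on [0:b]
#2=c has no predecessor
#3=c depends on [2:c]
#4=b depends on [1:b]
#5=b depends on [4:b]
#6=d has no predecessor
#7=b depends on [5:b]
#8=d depends on [6:d]
#9=a depends on [3:c, 7:b]
#10=d depends on [8:d]
sources: [0:b, 2:c, 6:d]
N(rest) = Σ N(rest − s) over sources s of rest; N(one piece) = 1:
  size 1 → [9]=1  [10]=1
  size 2 → [3,9]=1  [7,9]=1  [8,10]=1  [9,10]=2
  size 3 → [2,3,9]=1  [3,7,9]=2  [3,9,10]=3  [5,7,9]=1  [6,8,10]=1  [7,9,10]=3  [8,9,10]=3
  size 4 → [2,3,7,9]=3  [2,3,9,10]=4  [3,5,7,9]=3  [3,7,9,10]=8  [3,8,9,10]=6  [4,5,7,9]=1  [5,7,9,10]=4  [6,8,9,10]=4  [7,8,9,10]=6
  size 5 → [1,4,5,7,9]=1  [2,3,5,7,9]=6  [2,3,7,9,10]=15  [2,3,8,9,10]=10  [3,4,5,7,9]=4  [3,5,7,9,10]=15  [3,6,8,9,10]=10  [3,7,8,9,10]=20  [4,5,7,9,10]=5  [5,7,8,9,10]=10  [6,7,8,9,10]=10
  size 6 → [0,1,4,5,7,9]=1  [1,3,4,5,7,9]=5  [1,4,5,7,9,10]=6  [2,3,4,5,7,9]=10  [2,3,5,7,9,10]=36  [2,3,6,8,9,10]=20  [2,3,7,8,9,10]=45  [3,4,5,7,9,10]=24  [3,5,7,8,9,10]=45  [3,6,7,8,9,10]=40  [4,5,7,8,9,10]=15  [5,6,7,8,9,10]=20
  size 7 → [0,1,3,4,5,7,9]=6  [0,1,4,5,7,9,10]=7  [1,2,3,4,5,7,9]=15  [1,3,4,5,7,9,10]=35  [1,4,5,7,8,9,10]=21  [2,3,4,5,7,9,10]=70  [2,3,5,7,8,9,10]=126  [2,3,6,7,8,9,10]=105  [3,4,5,7,8,9,10]=84  [3,5,6,7,8,9,10]=105  [4,5,6,7,8,9,10]=35
  size 8 → [0,1,2,3,4,5,7,9]=21  [0,1,3,4,5,7,9,10]=48  [0,1,4,5,7,8,9,10]=28  [1,2,3,4,5,7,9,10]=120  [1,3,4,5,7,8,9,10]=140  [1,4,5,6,7,8,9,10]=56  [2,3,4,5,7,8,9,10]=280  [2,3,5,6,7,8,9,10]=336  [3,4,5,6,7,8,9,10]=224
  size 9 → [0,1,2,3,4,5,7,9,10]=189  [0,1,3,4,5,7,8,9,10]=216  [0,1,4,5,6,7,8,9,10]=84  [1,2,3,4,5,7,8,9,10]=540  [1,3,4,5,6,7,8,9,10]=420  [2,3,4,5,6,7,8,9,10]=840
  first=0(b) contributes 1800
  first=2(c) contributes 720
  first=6(d) contributes 945
|[w]| = 3465

3465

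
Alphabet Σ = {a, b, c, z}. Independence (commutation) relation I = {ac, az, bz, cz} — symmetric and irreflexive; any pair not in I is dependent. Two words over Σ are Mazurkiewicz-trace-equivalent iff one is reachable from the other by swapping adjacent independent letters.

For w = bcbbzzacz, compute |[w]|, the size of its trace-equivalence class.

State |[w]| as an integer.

168

drop 0:b onto floor
drop 1:c onto {0:b}
drop 2:b onto {1:c}
drop 3:b onto {2:b}
drop 4:z onto floor
drop 5:z onto {4:z}
drop 6:a onto {3:b}
drop 7:c onto {3:b}
drop 8:z onto {5:z}
ground layer = {0:b, 4:z}
drop-orders for the pieces not yet dropped (sum over which currently-grounded one goes next):
  1 to go: {6} 1  {7} 1  {8} 1
  2 to go: {5,8} 1  {6,7} 2  {6,8} 2  {7,8} 2
  3 to go: {3,6,7} 2  {4,5,8} 1  {5,6,8} 3  {5,7,8} 3  {6,7,8} 6
  4 to go: {2,3,6,7} 2  {3,6,7,8} 8  {4,5,6,8} 4  {4,5,7,8} 4  {5,6,7,8} 12
  5 to go: {1,2,3,6,7} 2  {2,3,6,7,8} 10  {3,5,6,7,8} 20  {4,5,6,7,8} 20
  6 to go: {0,1,2,3,6,7} 2  {1,2,3,6,7,8} 12  {2,3,5,6,7,8} 30  {3,4,5,6,7,8} 40
  7 to go: {0,1,2,3,6,7,8} 14  {1,2,3,5,6,7,8} 42  {2,3,4,5,6,7,8} 70
  if 0:b drops first: 112 orders
  if 4:z drops first: 56 orders
heap linearizations: 168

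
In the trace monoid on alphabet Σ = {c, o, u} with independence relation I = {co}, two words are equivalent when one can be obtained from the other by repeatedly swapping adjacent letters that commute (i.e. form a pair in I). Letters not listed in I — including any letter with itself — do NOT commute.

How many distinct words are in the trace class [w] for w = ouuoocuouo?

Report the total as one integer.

piece 0:o — minimal
piece 1:u rests on {0:o}
piece 2:u rests on {1:u}
piece 3:o rests on {2:u}
piece 4:o rests on {3:o}
piece 5:c rests on {2:u}
piece 6:u rests on {4:o, 5:c}
piece 7:o rests on {6:u}
piece 8:u rests on {7:o}
piece 9:o rests on {8:u}
minimal pieces: {0:o}
ways to finish when only these pieces remain (= sum over removing one remaining piece with nothing left below it):
  1 left: {9}→1
  2 left: {8,9}→1
  3 left: {7,8,9}→1
  4 left: {6,7,8,9}→1
  5 left: {4,6,7,8,9}→1  {5,6,7,8,9}→1
  6 left: {3,4,6,7,8,9}→1  {4,5,6,7,8,9}→2
  7 left: {3,4,5,6,7,8,9}→3
  8 left: {2,3,4,5,6,7,8,9}→3
  placing 0:o first → 3 extensions

3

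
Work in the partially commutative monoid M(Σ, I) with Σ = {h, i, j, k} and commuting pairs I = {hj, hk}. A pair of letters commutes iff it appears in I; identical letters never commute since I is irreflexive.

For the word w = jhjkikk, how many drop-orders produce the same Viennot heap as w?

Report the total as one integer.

piece 0:j — minimal
piece 1:h — minimal
piece 2:j rests on {0:j}
piece 3:k rests on {2:j}
piece 4:i rests on {1:h, 3:k}
piece 5:k rests on {4:i}
piece 6:k rests on {5:k}
minimal pieces: {0:j, 1:h}
ways to finish when only these pieces remain (= sum over removing one remaining piece with nothing left below it):
  1 left: {6}→1
  2 left: {5,6}→1
  3 left: {4,5,6}→1
  4 left: {1,4,5,6}→1  {3,4,5,6}→1
  5 left: {1,3,4,5,6}→2  {2,3,4,5,6}→1
  placing 0:j first → 3 extensions
  placing 1:h first → 1 extensions
total linear extensions = 4

4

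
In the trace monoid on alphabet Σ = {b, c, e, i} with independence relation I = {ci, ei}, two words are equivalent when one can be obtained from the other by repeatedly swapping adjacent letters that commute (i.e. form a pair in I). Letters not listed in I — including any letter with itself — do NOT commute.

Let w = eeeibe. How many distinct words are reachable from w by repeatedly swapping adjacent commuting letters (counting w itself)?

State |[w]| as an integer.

4

piece 0:e — minimal
piece 1:e rests on {0:e}
piece 2:e rests on {1:e}
piece 3:i — minimal
piece 4:b rests on {2:e, 3:i}
piece 5:e rests on {4:b}
minimal pieces: {0:e, 3:i}
ways to finish when only these pieces remain (= sum over removing one remaining piece with nothing left below it):
  1 left: {5}→1
  2 left: {4,5}→1
  3 left: {2,4,5}→1  {3,4,5}→1
  4 left: {1,2,4,5}→1  {2,3,4,5}→2
  placing 0:e first → 3 extensions
  placing 3:i first → 1 extensions
total linear extensions = 4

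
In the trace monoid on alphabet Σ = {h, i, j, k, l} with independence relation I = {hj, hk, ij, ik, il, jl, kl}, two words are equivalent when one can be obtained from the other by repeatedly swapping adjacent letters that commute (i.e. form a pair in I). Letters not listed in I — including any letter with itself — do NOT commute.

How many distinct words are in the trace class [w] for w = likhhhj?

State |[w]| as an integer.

drop 0:l onto floor
drop 1:i onto floor
drop 2:k onto floor
drop 3:h onto {0:l, 1:i}
drop 4:h onto {3:h}
drop 5:h onto {4:h}
drop 6:j onto {2:k}
ground layer = {0:l, 1:i, 2:k}
drop-orders for the pieces not yet dropped (sum over which currently-grounded one goes next):
  1 to go: {5} 1  {6} 1
  2 to go: {2,6} 1  {4,5} 1  {5,6} 2
  3 to go: {2,5,6} 3  {3,4,5} 1  {4,5,6} 3
  4 to go: {0,3,4,5} 1  {1,3,4,5} 1  {2,4,5,6} 6  {3,4,5,6} 4
  5 to go: {0,1,3,4,5} 2  {0,3,4,5,6} 5  {1,3,4,5,6} 5  {2,3,4,5,6} 10
  if 0:l drops first: 15 orders
  if 1:i drops first: 15 orders
  if 2:k drops first: 12 orders
heap linearizations: 42

42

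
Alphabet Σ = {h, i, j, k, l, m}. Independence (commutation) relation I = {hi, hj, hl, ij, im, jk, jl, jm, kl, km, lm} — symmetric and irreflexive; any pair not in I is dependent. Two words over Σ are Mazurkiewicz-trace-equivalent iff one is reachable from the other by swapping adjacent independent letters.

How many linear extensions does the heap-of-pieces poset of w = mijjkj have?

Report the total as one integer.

60

drop 0:m onto floor
drop 1:i onto floor
drop 2:j onto floor
drop 3:j onto {2:j}
drop 4:k onto {1:i}
drop 5:j onto {3:j}
ground layer = {0:m, 1:i, 2:j}
drop-orders for the pieces not yet dropped (sum over which currently-grounded one goes next):
  1 to go: {0} 1  {4} 1  {5} 1
  2 to go: {0,4} 2  {0,5} 2  {1,4} 1  {3,5} 1  {4,5} 2
  3 to go: {0,1,4} 3  {0,3,5} 3  {0,4,5} 6  {1,4,5} 3  {2,3,5} 1  {3,4,5} 3
  4 to go: {0,1,4,5} 12  {0,2,3,5} 4  {0,3,4,5} 12  {1,3,4,5} 6  {2,3,4,5} 4
  if 0:m drops first: 10 orders
  if 1:i drops first: 20 orders
  if 2:j drops first: 30 orders
heap linearizations: 60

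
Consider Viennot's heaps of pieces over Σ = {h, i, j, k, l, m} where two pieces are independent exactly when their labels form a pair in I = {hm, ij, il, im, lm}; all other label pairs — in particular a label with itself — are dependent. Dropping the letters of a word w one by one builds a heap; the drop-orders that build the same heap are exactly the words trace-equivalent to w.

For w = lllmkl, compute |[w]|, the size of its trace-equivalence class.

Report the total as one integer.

4

piece 0:l — minimal
piece 1:l rests on {0:l}
piece 2:l rests on {1:l}
piece 3:m — minimal
piece 4:k rests on {2:l, 3:m}
piece 5:l rests on {4:k}
minimal pieces: {0:l, 3:m}
ways to finish when only these pieces remain (= sum over removing one remaining piece with nothing left below it):
  1 left: {5}→1
  2 left: {4,5}→1
  3 left: {2,4,5}→1  {3,4,5}→1
  4 left: {1,2,4,5}→1  {2,3,4,5}→2
  placing 0:l first → 3 extensions
  placing 3:m first → 1 extensions
total linear extensions = 4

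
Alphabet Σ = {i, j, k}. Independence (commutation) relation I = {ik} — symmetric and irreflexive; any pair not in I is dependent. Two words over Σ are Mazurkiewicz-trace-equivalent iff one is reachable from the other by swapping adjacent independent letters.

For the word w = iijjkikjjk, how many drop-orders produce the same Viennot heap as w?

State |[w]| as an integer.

3

piece 0:i — minimal
piece 1:i rests on {0:i}
piece 2:j rests on {1:i}
piece 3:j rests on {2:j}
piece 4:k rests on {3:j}
piece 5:i rests on {3:j}
piece 6:k rests on {4:k}
piece 7:j rests on {5:i, 6:k}
piece 8:j rests on {7:j}
piece 9:k rests on {8:j}
minimal pieces: {0:i}
ways to finish when only these pieces remain (= sum over removing one remaining piece with nothing left below it):
  1 left: {9}→1
  2 left: {8,9}→1
  3 left: {7,8,9}→1
  4 left: {5,7,8,9}→1  {6,7,8,9}→1
  5 left: {4,6,7,8,9}→1  {5,6,7,8,9}→2
  6 left: {4,5,6,7,8,9}→3
  7 left: {3,4,5,6,7,8,9}→3
  8 left: {2,3,4,5,6,7,8,9}→3
  placing 0:i first → 3 extensions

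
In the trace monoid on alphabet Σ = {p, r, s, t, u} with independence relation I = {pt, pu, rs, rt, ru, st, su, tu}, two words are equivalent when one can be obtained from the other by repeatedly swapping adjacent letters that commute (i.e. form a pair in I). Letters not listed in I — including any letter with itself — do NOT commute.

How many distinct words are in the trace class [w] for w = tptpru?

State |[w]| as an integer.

60

drop 0:t onto floor
drop 1:p onto floor
drop 2:t onto {0:t}
drop 3:p onto {1:p}
drop 4:r onto {3:p}
drop 5:u onto floor
ground layer = {0:t, 1:p, 5:u}
drop-orders for the pieces not yet dropped (sum over which currently-grounded one goes next):
  1 to go: {2} 1  {4} 1  {5} 1
  2 to go: {0,2} 1  {2,4} 2  {2,5} 2  {3,4} 1  {4,5} 2
  3 to go: {0,2,4} 3  {0,2,5} 3  {1,3,4} 1  {2,3,4} 3  {2,4,5} 6  {3,4,5} 3
  4 to go: {0,2,3,4} 6  {0,2,4,5} 12  {1,2,3,4} 4  {1,3,4,5} 4  {2,3,4,5} 12
  if 0:t drops first: 20 orders
  if 1:p drops first: 30 orders
  if 5:u drops first: 10 orders
heap linearizations: 60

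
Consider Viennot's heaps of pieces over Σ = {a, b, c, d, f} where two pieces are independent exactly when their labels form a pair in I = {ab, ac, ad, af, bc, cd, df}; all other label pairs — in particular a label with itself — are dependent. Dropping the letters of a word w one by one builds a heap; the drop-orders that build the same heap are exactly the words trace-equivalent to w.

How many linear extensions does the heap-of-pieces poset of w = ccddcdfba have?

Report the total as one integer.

#0=c has no predecessor
#1=c depends on [0:c]
#2=d has no predecessor
#3=d depends on [2:d]
#4=c depends on [1:c]
#5=d depends on [3:d]
#6=f depends on [4:c]
#7=b depends on [5:d, 6:f]
#8=a has no predecessor
sources: [0:c, 2:d, 8:a]
N(rest) = Σ N(rest − s) over sources s of rest; N(one piece) = 1:
  size 1 → [7]=1  [8]=1
  size 2 → [5,7]=1  [6,7]=1  [7,8]=2
  size 3 → [3,5,7]=1  [4,6,7]=1  [5,6,7]=2  [5,7,8]=3  [6,7,8]=3
  size 4 → [1,4,6,7]=1  [2,3,5,7]=1  [3,5,6,7]=3  [3,5,7,8]=4  [4,5,6,7]=3  [4,6,7,8]=4  [5,6,7,8]=8
  size 5 → [0,1,4,6,7]=1  [1,4,5,6,7]=4  [1,4,6,7,8]=5  [2,3,5,6,7]=4  [2,3,5,7,8]=5  [3,4,5,6,7]=6  [3,5,6,7,8]=15  [4,5,6,7,8]=15
  size 6 → [0,1,4,5,6,7]=5  [0,1,4,6,7,8]=6  [1,3,4,5,6,7]=10  [1,4,5,6,7,8]=24  [2,3,4,5,6,7]=10  [2,3,5,6,7,8]=24  [3,4,5,6,7,8]=36
  size 7 → [0,1,3,4,5,6,7]=15  [0,1,4,5,6,7,8]=35  [1,2,3,4,5,6,7]=20  [1,3,4,5,6,7,8]=70  [2,3,4,5,6,7,8]=70
  first=0(c) contributes 160
  first=2(d) contributes 120
  first=8(a) contributes 35
|[w]| = 315

315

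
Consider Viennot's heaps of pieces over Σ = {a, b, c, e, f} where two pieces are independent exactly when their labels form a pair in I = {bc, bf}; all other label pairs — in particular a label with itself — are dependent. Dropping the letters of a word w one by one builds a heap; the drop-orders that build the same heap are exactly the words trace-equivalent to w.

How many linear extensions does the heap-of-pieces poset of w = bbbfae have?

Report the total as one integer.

0(b) covers ∅
1(b) covers 0:b
2(b) covers 1:b
3(f) covers ∅
4(a) covers 2:b, 3:f
5(e) covers 4:a
floor of heap: 0:b, 3:f
completions by unplaced set U, small U first (add the entries for U minus each lowest piece of U):
  |U|=1: {5}:1
  |U|=2: {4,5}:1
  |U|=3: {2,4,5}:1  {3,4,5}:1
  |U|=4: {1,2,4,5}:1  {2,3,4,5}:2
  start at 0(b): 3
  start at 3(f): 1
sum over floor = 4

4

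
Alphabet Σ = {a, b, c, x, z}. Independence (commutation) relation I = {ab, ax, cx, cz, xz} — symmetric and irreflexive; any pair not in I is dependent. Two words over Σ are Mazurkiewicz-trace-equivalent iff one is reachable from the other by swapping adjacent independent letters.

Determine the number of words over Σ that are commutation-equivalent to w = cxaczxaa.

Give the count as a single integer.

0(c) covers ∅
1(x) covers ∅
2(a) covers 0:c
3(c) covers 2:a
4(z) covers 2:a
5(x) covers 1:x
6(a) covers 3:c, 4:z
7(a) covers 6:a
floor of heap: 0:c, 1:x
completions by unplaced set U, small U first (add the entries for U minus each lowest piece of U):
  |U|=1: {5}:1  {7}:1
  |U|=2: {1,5}:1  {5,7}:2  {6,7}:1
  |U|=3: {1,5,7}:3  {3,6,7}:1  {4,6,7}:1  {5,6,7}:3
  |U|=4: {1,5,6,7}:6  {3,4,6,7}:2  {3,5,6,7}:4  {4,5,6,7}:4
  |U|=5: {1,3,5,6,7}:10  {1,4,5,6,7}:10  {2,3,4,6,7}:2  {3,4,5,6,7}:10
  |U|=6: {0,2,3,4,6,7}:2  {1,3,4,5,6,7}:30  {2,3,4,5,6,7}:12
  start at 0(c): 42
  start at 1(x): 14
sum over floor = 56

56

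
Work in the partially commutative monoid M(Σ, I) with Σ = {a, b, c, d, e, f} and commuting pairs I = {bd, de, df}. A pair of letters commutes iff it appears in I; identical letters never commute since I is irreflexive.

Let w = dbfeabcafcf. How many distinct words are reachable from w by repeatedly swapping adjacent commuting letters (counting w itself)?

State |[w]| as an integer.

4

piece 0:d — minimal
piece 1:b — minimal
piece 2:f rests on {1:b}
piece 3:e rests on {2:f}
piece 4:a rests on {0:d, 3:e}
piece 5:b rests on {4:a}
piece 6:c rests on {5:b}
piece 7:a rests on {6:c}
piece 8:f rests on {7:a}
piece 9:c rests on {8:f}
piece 10:f rests on {9:c}
minimal pieces: {0:d, 1:b}
ways to finish when only these pieces remain (= sum over removing one remaining piece with nothing left below it):
  1 left: {10}→1
  2 left: {9,10}→1
  3 left: {8,9,10}→1
  4 left: {7,8,9,10}→1
  5 left: {6,7,8,9,10}→1
  6 left: {5,6,7,8,9,10}→1
  7 left: {4,5,6,7,8,9,10}→1
  8 left: {0,4,5,6,7,8,9,10}→1  {3,4,5,6,7,8,9,10}→1
  9 left: {0,3,4,5,6,7,8,9,10}→2  {2,3,4,5,6,7,8,9,10}→1
  placing 0:d first → 1 extensions
  placing 1:b first → 3 extensions
total linear extensions = 4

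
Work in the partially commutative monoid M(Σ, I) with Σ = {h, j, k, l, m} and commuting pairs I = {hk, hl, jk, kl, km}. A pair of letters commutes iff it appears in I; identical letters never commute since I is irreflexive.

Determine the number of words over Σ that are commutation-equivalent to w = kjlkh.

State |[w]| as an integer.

20

#0=k has no predecessor
#1=j has no predecessor
#2=l depends on [1:j]
#3=k depends on [0:k]
#4=h depends on [1:j]
sources: [0:k, 1:j]
N(rest) = Σ N(rest − s) over sources s of rest; N(one piece) = 1:
  size 1 → [2]=1  [3]=1  [4]=1
  size 2 → [0,3]=1  [2,3]=2  [2,4]=2  [3,4]=2
  size 3 → [0,2,3]=3  [0,3,4]=3  [1,2,4]=2  [2,3,4]=6
  first=0(k) contributes 8
  first=1(j) contributes 12
|[w]| = 20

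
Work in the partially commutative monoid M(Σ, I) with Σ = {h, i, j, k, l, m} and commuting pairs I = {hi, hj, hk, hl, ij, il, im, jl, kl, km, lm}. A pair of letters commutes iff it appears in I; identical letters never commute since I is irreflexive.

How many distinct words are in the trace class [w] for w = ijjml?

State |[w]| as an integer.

20

0(i) covers ∅
1(j) covers ∅
2(j) covers 1:j
3(m) covers 2:j
4(l) covers ∅
floor of heap: 0:i, 1:j, 4:l
completions by unplaced set U, small U first (add the entries for U minus each lowest piece of U):
  |U|=1: {0}:1  {3}:1  {4}:1
  |U|=2: {0,3}:2  {0,4}:2  {2,3}:1  {3,4}:2
  |U|=3: {0,2,3}:3  {0,3,4}:6  {1,2,3}:1  {2,3,4}:3
  start at 0(i): 4
  start at 1(j): 12
  start at 4(l): 4
sum over floor = 20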